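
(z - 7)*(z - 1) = z^2 - 8*z + 7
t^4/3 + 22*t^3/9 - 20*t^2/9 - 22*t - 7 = (t/3 + 1)*(t - 3)*(t + 1/3)*(t + 7)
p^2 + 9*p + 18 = (p + 3)*(p + 6)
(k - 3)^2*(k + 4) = k^3 - 2*k^2 - 15*k + 36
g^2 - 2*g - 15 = (g - 5)*(g + 3)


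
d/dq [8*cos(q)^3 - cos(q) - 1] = (1 - 24*cos(q)^2)*sin(q)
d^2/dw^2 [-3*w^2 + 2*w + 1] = -6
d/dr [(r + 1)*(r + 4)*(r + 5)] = 3*r^2 + 20*r + 29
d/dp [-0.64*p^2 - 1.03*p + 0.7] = -1.28*p - 1.03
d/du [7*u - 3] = 7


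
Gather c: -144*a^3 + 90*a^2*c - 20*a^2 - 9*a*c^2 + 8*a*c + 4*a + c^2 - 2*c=-144*a^3 - 20*a^2 + 4*a + c^2*(1 - 9*a) + c*(90*a^2 + 8*a - 2)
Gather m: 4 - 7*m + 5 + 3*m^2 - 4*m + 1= 3*m^2 - 11*m + 10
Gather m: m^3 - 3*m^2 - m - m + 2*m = m^3 - 3*m^2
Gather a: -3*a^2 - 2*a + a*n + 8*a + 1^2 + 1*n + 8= -3*a^2 + a*(n + 6) + n + 9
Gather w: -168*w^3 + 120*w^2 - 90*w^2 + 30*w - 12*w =-168*w^3 + 30*w^2 + 18*w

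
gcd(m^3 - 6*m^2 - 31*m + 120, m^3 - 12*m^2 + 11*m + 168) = m - 8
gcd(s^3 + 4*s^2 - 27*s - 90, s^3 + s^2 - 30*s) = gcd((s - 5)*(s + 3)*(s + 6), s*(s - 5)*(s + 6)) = s^2 + s - 30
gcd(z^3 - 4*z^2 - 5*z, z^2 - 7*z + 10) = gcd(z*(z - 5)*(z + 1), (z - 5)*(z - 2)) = z - 5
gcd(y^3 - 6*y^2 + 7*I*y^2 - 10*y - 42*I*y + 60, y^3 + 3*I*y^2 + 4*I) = y + 2*I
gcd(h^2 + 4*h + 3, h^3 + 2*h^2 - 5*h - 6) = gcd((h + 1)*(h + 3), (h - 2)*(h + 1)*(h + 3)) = h^2 + 4*h + 3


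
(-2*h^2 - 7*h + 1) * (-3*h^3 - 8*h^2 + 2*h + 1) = 6*h^5 + 37*h^4 + 49*h^3 - 24*h^2 - 5*h + 1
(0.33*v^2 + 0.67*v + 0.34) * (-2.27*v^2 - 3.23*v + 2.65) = -0.7491*v^4 - 2.5868*v^3 - 2.0614*v^2 + 0.6773*v + 0.901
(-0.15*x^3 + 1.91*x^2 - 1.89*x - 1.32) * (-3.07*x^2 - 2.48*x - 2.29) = 0.4605*x^5 - 5.4917*x^4 + 1.409*x^3 + 4.3657*x^2 + 7.6017*x + 3.0228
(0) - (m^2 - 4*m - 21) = -m^2 + 4*m + 21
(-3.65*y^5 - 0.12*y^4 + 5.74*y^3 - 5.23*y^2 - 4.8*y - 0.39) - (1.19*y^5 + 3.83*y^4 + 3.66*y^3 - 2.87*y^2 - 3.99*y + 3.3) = -4.84*y^5 - 3.95*y^4 + 2.08*y^3 - 2.36*y^2 - 0.81*y - 3.69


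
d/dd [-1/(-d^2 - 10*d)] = 2*(-d - 5)/(d^2*(d + 10)^2)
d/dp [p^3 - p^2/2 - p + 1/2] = 3*p^2 - p - 1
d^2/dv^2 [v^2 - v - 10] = 2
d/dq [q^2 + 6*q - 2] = 2*q + 6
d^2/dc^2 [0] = 0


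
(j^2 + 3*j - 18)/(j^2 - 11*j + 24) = (j + 6)/(j - 8)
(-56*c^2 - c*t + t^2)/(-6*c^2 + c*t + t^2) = (-56*c^2 - c*t + t^2)/(-6*c^2 + c*t + t^2)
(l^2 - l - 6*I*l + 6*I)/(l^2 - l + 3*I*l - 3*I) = (l - 6*I)/(l + 3*I)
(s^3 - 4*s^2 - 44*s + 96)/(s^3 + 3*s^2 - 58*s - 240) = (s - 2)/(s + 5)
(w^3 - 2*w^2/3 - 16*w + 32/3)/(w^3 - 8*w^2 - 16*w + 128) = (w - 2/3)/(w - 8)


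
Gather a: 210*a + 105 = 210*a + 105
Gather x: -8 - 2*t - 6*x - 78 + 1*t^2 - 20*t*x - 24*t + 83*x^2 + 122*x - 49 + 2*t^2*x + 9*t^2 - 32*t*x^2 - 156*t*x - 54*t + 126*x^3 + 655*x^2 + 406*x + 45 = 10*t^2 - 80*t + 126*x^3 + x^2*(738 - 32*t) + x*(2*t^2 - 176*t + 522) - 90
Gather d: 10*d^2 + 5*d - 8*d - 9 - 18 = 10*d^2 - 3*d - 27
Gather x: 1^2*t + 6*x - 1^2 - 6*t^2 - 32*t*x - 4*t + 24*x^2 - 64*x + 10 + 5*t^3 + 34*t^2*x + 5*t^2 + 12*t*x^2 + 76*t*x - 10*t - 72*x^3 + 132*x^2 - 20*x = 5*t^3 - t^2 - 13*t - 72*x^3 + x^2*(12*t + 156) + x*(34*t^2 + 44*t - 78) + 9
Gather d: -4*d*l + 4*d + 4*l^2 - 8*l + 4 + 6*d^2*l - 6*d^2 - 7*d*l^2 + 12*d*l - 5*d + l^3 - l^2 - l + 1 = d^2*(6*l - 6) + d*(-7*l^2 + 8*l - 1) + l^3 + 3*l^2 - 9*l + 5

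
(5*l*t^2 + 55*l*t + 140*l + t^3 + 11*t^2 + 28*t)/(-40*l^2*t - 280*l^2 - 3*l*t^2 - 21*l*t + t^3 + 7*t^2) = (t + 4)/(-8*l + t)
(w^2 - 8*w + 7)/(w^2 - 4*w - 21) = (w - 1)/(w + 3)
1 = 1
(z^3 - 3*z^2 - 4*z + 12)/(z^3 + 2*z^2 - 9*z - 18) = (z - 2)/(z + 3)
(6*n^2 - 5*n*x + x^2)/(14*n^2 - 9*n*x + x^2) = (-3*n + x)/(-7*n + x)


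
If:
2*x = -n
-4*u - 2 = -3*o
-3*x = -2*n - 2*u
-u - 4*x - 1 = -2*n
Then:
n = 4/23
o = 6/23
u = -7/23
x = -2/23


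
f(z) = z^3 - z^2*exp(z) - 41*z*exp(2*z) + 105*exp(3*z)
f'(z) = -z^2*exp(z) + 3*z^2 - 82*z*exp(2*z) - 2*z*exp(z) + 315*exp(3*z) - 41*exp(2*z)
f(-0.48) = 32.16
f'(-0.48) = 75.15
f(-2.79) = -21.74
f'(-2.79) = 24.00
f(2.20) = 69805.09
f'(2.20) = 213452.89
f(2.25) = 81335.45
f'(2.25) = 248654.11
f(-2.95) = -25.78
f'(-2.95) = 26.56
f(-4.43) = -87.15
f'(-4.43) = 58.79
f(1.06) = 2160.79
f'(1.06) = 6503.02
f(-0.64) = 22.21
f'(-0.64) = 51.06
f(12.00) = 452666279775572653.89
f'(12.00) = 1358010785963761034.02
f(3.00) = 801048.30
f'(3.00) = 2436413.09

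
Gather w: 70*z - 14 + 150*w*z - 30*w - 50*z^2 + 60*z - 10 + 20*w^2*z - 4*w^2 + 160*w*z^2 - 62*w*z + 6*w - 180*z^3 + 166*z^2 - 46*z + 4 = w^2*(20*z - 4) + w*(160*z^2 + 88*z - 24) - 180*z^3 + 116*z^2 + 84*z - 20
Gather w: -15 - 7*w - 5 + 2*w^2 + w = 2*w^2 - 6*w - 20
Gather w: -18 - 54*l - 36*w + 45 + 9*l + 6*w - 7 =-45*l - 30*w + 20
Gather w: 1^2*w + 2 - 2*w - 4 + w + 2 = 0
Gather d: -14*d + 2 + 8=10 - 14*d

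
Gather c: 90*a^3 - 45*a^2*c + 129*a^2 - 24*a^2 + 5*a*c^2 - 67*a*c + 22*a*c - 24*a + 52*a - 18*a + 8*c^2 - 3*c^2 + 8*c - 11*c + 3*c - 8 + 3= 90*a^3 + 105*a^2 + 10*a + c^2*(5*a + 5) + c*(-45*a^2 - 45*a) - 5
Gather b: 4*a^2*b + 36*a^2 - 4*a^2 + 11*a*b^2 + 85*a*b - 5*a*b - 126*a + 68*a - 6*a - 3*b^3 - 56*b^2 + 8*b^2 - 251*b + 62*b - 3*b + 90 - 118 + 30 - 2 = 32*a^2 - 64*a - 3*b^3 + b^2*(11*a - 48) + b*(4*a^2 + 80*a - 192)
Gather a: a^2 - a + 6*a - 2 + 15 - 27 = a^2 + 5*a - 14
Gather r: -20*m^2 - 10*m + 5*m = -20*m^2 - 5*m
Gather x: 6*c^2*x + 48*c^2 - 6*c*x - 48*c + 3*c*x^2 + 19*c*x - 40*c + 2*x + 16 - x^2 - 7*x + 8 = 48*c^2 - 88*c + x^2*(3*c - 1) + x*(6*c^2 + 13*c - 5) + 24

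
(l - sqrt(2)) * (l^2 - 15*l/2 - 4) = l^3 - 15*l^2/2 - sqrt(2)*l^2 - 4*l + 15*sqrt(2)*l/2 + 4*sqrt(2)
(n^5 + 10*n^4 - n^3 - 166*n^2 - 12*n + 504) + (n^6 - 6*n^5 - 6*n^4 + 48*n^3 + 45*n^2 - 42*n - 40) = n^6 - 5*n^5 + 4*n^4 + 47*n^3 - 121*n^2 - 54*n + 464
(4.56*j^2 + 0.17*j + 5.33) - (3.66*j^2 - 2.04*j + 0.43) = 0.899999999999999*j^2 + 2.21*j + 4.9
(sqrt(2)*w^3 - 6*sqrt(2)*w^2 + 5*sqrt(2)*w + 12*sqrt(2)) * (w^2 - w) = sqrt(2)*w^5 - 7*sqrt(2)*w^4 + 11*sqrt(2)*w^3 + 7*sqrt(2)*w^2 - 12*sqrt(2)*w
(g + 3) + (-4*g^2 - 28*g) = -4*g^2 - 27*g + 3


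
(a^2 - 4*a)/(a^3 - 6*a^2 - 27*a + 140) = a/(a^2 - 2*a - 35)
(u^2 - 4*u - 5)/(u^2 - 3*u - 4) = (u - 5)/(u - 4)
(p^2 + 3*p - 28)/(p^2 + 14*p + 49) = (p - 4)/(p + 7)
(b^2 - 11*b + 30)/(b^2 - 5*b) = (b - 6)/b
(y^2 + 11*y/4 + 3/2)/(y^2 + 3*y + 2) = (y + 3/4)/(y + 1)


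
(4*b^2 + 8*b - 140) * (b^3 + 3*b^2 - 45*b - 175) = 4*b^5 + 20*b^4 - 296*b^3 - 1480*b^2 + 4900*b + 24500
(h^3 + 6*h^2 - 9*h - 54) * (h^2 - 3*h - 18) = h^5 + 3*h^4 - 45*h^3 - 135*h^2 + 324*h + 972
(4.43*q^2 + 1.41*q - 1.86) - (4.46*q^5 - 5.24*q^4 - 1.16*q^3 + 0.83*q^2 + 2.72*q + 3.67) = -4.46*q^5 + 5.24*q^4 + 1.16*q^3 + 3.6*q^2 - 1.31*q - 5.53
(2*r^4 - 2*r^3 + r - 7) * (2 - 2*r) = -4*r^5 + 8*r^4 - 4*r^3 - 2*r^2 + 16*r - 14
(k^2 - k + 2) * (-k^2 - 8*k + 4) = -k^4 - 7*k^3 + 10*k^2 - 20*k + 8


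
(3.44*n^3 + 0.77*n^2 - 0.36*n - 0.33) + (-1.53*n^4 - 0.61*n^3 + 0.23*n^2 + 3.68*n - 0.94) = -1.53*n^4 + 2.83*n^3 + 1.0*n^2 + 3.32*n - 1.27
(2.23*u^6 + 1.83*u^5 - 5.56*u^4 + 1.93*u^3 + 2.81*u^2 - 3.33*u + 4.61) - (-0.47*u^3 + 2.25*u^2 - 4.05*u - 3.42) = 2.23*u^6 + 1.83*u^5 - 5.56*u^4 + 2.4*u^3 + 0.56*u^2 + 0.72*u + 8.03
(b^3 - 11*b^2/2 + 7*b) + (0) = b^3 - 11*b^2/2 + 7*b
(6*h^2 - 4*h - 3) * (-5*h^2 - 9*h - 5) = -30*h^4 - 34*h^3 + 21*h^2 + 47*h + 15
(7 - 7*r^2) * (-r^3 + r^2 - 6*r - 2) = 7*r^5 - 7*r^4 + 35*r^3 + 21*r^2 - 42*r - 14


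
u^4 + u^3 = u^3*(u + 1)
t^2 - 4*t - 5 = (t - 5)*(t + 1)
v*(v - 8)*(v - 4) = v^3 - 12*v^2 + 32*v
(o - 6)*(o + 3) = o^2 - 3*o - 18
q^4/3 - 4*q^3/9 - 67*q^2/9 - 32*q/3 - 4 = (q/3 + 1)*(q - 6)*(q + 2/3)*(q + 1)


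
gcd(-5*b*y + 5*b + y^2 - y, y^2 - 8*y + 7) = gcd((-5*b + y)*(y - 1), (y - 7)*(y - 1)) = y - 1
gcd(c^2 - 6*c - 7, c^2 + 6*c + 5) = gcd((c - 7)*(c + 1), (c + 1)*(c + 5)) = c + 1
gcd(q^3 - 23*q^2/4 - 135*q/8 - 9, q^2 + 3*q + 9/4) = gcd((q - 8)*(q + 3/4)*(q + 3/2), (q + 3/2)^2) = q + 3/2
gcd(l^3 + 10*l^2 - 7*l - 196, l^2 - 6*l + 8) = l - 4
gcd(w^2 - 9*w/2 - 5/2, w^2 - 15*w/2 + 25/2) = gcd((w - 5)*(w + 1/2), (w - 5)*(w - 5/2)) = w - 5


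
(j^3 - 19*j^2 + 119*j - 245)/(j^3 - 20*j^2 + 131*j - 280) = (j - 7)/(j - 8)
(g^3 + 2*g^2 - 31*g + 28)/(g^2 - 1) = (g^2 + 3*g - 28)/(g + 1)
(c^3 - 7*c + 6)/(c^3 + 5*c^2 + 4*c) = (c^3 - 7*c + 6)/(c*(c^2 + 5*c + 4))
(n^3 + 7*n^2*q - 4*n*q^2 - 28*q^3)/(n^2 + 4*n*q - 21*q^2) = (-n^2 + 4*q^2)/(-n + 3*q)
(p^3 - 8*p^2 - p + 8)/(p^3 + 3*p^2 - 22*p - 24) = (p^2 - 9*p + 8)/(p^2 + 2*p - 24)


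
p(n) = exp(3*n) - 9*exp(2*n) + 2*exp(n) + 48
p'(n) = 3*exp(3*n) - 18*exp(2*n) + 2*exp(n)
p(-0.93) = 47.45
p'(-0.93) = -1.83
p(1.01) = 6.34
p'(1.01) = -68.11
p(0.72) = 22.79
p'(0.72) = -45.85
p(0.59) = 28.19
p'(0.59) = -37.36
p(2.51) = 573.01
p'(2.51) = 2888.52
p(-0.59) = 46.51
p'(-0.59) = -3.91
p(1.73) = -47.60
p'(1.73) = -23.02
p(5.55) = 16426729.55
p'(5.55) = 49874556.13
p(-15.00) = 48.00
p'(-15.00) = 0.00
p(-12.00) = 48.00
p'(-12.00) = 0.00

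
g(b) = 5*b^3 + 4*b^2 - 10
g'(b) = 15*b^2 + 8*b = b*(15*b + 8)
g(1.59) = 20.21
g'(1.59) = 50.64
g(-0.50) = -9.62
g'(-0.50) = -0.25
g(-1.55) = -19.01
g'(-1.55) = 23.64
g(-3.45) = -167.71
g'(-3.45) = 150.94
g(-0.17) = -9.91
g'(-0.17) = -0.93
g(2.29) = 71.02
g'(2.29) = 96.98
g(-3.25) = -139.39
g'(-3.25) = 132.44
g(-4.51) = -387.31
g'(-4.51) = 269.02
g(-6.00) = -946.00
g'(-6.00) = 492.00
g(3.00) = 161.00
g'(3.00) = 159.00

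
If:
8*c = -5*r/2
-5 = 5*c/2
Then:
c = -2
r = 32/5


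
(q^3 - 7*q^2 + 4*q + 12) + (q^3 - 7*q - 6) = 2*q^3 - 7*q^2 - 3*q + 6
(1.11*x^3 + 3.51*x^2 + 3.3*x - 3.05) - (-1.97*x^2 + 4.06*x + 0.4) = 1.11*x^3 + 5.48*x^2 - 0.76*x - 3.45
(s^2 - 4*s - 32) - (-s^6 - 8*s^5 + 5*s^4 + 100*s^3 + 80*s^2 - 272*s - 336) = s^6 + 8*s^5 - 5*s^4 - 100*s^3 - 79*s^2 + 268*s + 304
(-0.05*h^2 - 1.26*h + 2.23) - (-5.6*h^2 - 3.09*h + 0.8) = 5.55*h^2 + 1.83*h + 1.43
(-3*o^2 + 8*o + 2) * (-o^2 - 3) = 3*o^4 - 8*o^3 + 7*o^2 - 24*o - 6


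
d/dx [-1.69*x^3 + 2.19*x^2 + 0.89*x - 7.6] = -5.07*x^2 + 4.38*x + 0.89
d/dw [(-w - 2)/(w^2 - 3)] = (-w^2 + 2*w*(w + 2) + 3)/(w^2 - 3)^2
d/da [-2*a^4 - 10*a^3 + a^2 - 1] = 2*a*(-4*a^2 - 15*a + 1)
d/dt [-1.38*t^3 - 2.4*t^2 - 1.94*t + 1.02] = -4.14*t^2 - 4.8*t - 1.94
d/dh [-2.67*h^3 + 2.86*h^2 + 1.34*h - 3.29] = -8.01*h^2 + 5.72*h + 1.34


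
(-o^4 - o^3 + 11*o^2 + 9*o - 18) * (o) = -o^5 - o^4 + 11*o^3 + 9*o^2 - 18*o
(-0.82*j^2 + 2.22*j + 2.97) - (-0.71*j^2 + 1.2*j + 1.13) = -0.11*j^2 + 1.02*j + 1.84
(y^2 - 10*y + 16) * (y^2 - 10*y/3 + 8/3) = y^4 - 40*y^3/3 + 52*y^2 - 80*y + 128/3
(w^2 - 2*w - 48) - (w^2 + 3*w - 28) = -5*w - 20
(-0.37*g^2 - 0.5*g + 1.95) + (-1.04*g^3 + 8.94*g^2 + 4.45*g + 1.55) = -1.04*g^3 + 8.57*g^2 + 3.95*g + 3.5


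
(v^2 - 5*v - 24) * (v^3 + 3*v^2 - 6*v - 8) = v^5 - 2*v^4 - 45*v^3 - 50*v^2 + 184*v + 192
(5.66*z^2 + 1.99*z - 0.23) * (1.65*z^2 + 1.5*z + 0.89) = 9.339*z^4 + 11.7735*z^3 + 7.6429*z^2 + 1.4261*z - 0.2047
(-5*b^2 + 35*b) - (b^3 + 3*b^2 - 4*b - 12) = -b^3 - 8*b^2 + 39*b + 12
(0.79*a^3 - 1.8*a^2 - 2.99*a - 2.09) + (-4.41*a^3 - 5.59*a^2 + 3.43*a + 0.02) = -3.62*a^3 - 7.39*a^2 + 0.44*a - 2.07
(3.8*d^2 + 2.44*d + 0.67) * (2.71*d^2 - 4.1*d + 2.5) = 10.298*d^4 - 8.9676*d^3 + 1.3117*d^2 + 3.353*d + 1.675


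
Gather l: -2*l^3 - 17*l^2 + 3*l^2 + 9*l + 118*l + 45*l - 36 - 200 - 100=-2*l^3 - 14*l^2 + 172*l - 336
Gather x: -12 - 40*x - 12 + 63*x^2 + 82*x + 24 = 63*x^2 + 42*x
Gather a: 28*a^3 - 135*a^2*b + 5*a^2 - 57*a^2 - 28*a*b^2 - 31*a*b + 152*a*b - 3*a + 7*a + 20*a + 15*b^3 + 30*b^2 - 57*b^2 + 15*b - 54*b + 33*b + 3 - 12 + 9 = 28*a^3 + a^2*(-135*b - 52) + a*(-28*b^2 + 121*b + 24) + 15*b^3 - 27*b^2 - 6*b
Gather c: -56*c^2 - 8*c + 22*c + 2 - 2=-56*c^2 + 14*c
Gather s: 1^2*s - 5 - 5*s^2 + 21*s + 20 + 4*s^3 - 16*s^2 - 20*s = 4*s^3 - 21*s^2 + 2*s + 15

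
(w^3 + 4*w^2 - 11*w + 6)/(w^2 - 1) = (w^2 + 5*w - 6)/(w + 1)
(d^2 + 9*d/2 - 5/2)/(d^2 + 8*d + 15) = (d - 1/2)/(d + 3)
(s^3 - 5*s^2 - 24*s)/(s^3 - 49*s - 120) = s/(s + 5)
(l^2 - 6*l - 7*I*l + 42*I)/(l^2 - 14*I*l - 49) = (l - 6)/(l - 7*I)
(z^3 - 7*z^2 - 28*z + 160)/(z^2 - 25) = (z^2 - 12*z + 32)/(z - 5)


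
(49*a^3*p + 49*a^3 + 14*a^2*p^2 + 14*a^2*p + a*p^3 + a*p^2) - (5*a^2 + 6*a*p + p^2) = 49*a^3*p + 49*a^3 + 14*a^2*p^2 + 14*a^2*p - 5*a^2 + a*p^3 + a*p^2 - 6*a*p - p^2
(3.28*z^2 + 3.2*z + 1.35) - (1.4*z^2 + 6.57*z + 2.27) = 1.88*z^2 - 3.37*z - 0.92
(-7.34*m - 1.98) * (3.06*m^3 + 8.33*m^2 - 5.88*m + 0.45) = -22.4604*m^4 - 67.201*m^3 + 26.6658*m^2 + 8.3394*m - 0.891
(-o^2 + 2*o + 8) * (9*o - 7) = -9*o^3 + 25*o^2 + 58*o - 56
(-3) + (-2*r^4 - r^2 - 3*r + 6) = -2*r^4 - r^2 - 3*r + 3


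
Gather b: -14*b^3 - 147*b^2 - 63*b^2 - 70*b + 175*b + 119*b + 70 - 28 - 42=-14*b^3 - 210*b^2 + 224*b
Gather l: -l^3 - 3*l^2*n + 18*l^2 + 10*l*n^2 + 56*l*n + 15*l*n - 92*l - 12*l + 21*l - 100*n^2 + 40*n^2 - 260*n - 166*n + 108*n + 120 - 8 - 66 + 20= -l^3 + l^2*(18 - 3*n) + l*(10*n^2 + 71*n - 83) - 60*n^2 - 318*n + 66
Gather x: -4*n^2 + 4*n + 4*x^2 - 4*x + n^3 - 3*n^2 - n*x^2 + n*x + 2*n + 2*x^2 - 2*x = n^3 - 7*n^2 + 6*n + x^2*(6 - n) + x*(n - 6)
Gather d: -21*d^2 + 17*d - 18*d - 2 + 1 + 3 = -21*d^2 - d + 2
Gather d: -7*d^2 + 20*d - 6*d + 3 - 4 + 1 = -7*d^2 + 14*d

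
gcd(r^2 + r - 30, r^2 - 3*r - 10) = r - 5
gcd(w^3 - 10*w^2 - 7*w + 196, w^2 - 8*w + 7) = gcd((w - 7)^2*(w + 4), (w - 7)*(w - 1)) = w - 7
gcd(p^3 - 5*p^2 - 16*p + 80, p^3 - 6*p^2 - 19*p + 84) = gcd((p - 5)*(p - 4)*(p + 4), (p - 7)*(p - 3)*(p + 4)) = p + 4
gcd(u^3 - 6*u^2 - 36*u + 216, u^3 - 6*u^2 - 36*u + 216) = u^3 - 6*u^2 - 36*u + 216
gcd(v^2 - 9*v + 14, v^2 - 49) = v - 7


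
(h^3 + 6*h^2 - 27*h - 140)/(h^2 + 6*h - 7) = (h^2 - h - 20)/(h - 1)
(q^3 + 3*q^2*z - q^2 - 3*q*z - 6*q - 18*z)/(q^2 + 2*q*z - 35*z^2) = (q^3 + 3*q^2*z - q^2 - 3*q*z - 6*q - 18*z)/(q^2 + 2*q*z - 35*z^2)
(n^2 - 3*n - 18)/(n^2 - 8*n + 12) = (n + 3)/(n - 2)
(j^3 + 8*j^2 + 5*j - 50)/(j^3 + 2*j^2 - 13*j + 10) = (j + 5)/(j - 1)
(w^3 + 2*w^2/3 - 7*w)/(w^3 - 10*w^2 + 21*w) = (w^2 + 2*w/3 - 7)/(w^2 - 10*w + 21)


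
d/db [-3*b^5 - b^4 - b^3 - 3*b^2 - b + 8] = -15*b^4 - 4*b^3 - 3*b^2 - 6*b - 1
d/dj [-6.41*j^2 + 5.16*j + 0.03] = 5.16 - 12.82*j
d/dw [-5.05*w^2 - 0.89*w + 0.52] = -10.1*w - 0.89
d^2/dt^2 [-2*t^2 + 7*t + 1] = -4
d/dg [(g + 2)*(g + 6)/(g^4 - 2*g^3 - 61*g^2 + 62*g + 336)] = 2*(-g^3 - 7*g^2 + 24*g + 243)/(g^6 - 8*g^5 - 90*g^4 + 760*g^3 + 1465*g^2 - 17808*g + 28224)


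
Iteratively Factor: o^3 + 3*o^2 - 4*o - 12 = (o + 3)*(o^2 - 4) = (o + 2)*(o + 3)*(o - 2)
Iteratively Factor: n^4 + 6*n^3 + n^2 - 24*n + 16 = (n + 4)*(n^3 + 2*n^2 - 7*n + 4) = (n - 1)*(n + 4)*(n^2 + 3*n - 4) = (n - 1)^2*(n + 4)*(n + 4)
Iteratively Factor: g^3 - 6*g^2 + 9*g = (g - 3)*(g^2 - 3*g) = g*(g - 3)*(g - 3)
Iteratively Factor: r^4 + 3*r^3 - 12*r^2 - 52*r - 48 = (r - 4)*(r^3 + 7*r^2 + 16*r + 12) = (r - 4)*(r + 2)*(r^2 + 5*r + 6) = (r - 4)*(r + 2)*(r + 3)*(r + 2)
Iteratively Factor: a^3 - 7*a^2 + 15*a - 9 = (a - 3)*(a^2 - 4*a + 3) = (a - 3)^2*(a - 1)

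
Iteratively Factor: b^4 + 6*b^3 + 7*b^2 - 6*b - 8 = (b + 1)*(b^3 + 5*b^2 + 2*b - 8) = (b - 1)*(b + 1)*(b^2 + 6*b + 8) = (b - 1)*(b + 1)*(b + 2)*(b + 4)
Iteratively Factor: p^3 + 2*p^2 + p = (p + 1)*(p^2 + p) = (p + 1)^2*(p)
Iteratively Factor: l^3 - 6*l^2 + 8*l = (l)*(l^2 - 6*l + 8) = l*(l - 4)*(l - 2)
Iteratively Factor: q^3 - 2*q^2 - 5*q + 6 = (q - 1)*(q^2 - q - 6) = (q - 3)*(q - 1)*(q + 2)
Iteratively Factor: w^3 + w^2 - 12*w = (w - 3)*(w^2 + 4*w) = w*(w - 3)*(w + 4)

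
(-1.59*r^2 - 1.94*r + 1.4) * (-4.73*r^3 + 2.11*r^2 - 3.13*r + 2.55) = 7.5207*r^5 + 5.8213*r^4 - 5.7387*r^3 + 4.9717*r^2 - 9.329*r + 3.57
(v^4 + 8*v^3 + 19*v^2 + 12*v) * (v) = v^5 + 8*v^4 + 19*v^3 + 12*v^2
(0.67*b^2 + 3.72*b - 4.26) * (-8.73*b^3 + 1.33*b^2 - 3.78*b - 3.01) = -5.8491*b^5 - 31.5845*b^4 + 39.6048*b^3 - 21.7441*b^2 + 4.9056*b + 12.8226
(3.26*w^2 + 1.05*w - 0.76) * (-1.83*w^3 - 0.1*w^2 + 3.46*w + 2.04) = -5.9658*w^5 - 2.2475*w^4 + 12.5654*w^3 + 10.3594*w^2 - 0.4876*w - 1.5504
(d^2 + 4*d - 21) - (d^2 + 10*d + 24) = -6*d - 45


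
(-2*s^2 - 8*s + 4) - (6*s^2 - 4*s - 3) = -8*s^2 - 4*s + 7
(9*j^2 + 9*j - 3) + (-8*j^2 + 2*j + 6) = j^2 + 11*j + 3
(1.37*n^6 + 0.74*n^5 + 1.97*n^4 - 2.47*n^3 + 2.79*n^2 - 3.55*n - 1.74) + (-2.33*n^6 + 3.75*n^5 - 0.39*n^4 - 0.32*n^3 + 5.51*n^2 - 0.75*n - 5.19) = -0.96*n^6 + 4.49*n^5 + 1.58*n^4 - 2.79*n^3 + 8.3*n^2 - 4.3*n - 6.93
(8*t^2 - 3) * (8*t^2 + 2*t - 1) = 64*t^4 + 16*t^3 - 32*t^2 - 6*t + 3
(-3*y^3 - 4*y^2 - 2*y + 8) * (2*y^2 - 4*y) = -6*y^5 + 4*y^4 + 12*y^3 + 24*y^2 - 32*y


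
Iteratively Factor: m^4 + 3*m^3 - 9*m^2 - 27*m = (m + 3)*(m^3 - 9*m) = (m - 3)*(m + 3)*(m^2 + 3*m) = (m - 3)*(m + 3)^2*(m)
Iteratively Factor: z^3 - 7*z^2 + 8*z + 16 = (z - 4)*(z^2 - 3*z - 4) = (z - 4)*(z + 1)*(z - 4)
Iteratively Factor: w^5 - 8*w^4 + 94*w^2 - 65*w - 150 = (w - 2)*(w^4 - 6*w^3 - 12*w^2 + 70*w + 75) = (w - 5)*(w - 2)*(w^3 - w^2 - 17*w - 15) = (w - 5)*(w - 2)*(w + 1)*(w^2 - 2*w - 15) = (w - 5)^2*(w - 2)*(w + 1)*(w + 3)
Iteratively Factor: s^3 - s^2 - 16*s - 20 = (s - 5)*(s^2 + 4*s + 4) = (s - 5)*(s + 2)*(s + 2)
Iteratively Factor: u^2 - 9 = (u - 3)*(u + 3)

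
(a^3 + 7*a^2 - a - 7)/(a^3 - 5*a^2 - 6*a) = (a^2 + 6*a - 7)/(a*(a - 6))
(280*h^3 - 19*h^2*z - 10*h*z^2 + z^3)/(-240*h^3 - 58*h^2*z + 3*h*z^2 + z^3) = (-7*h + z)/(6*h + z)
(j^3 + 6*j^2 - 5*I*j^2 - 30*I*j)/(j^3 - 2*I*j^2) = (j^2 + j*(6 - 5*I) - 30*I)/(j*(j - 2*I))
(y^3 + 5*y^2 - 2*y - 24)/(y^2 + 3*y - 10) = (y^2 + 7*y + 12)/(y + 5)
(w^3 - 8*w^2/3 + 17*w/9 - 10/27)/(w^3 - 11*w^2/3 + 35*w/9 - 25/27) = (3*w - 2)/(3*w - 5)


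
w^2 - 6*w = w*(w - 6)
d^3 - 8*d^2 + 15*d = d*(d - 5)*(d - 3)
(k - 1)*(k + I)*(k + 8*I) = k^3 - k^2 + 9*I*k^2 - 8*k - 9*I*k + 8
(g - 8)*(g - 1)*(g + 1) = g^3 - 8*g^2 - g + 8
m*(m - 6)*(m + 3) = m^3 - 3*m^2 - 18*m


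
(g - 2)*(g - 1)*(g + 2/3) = g^3 - 7*g^2/3 + 4/3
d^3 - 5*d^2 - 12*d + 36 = (d - 6)*(d - 2)*(d + 3)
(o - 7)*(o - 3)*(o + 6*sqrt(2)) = o^3 - 10*o^2 + 6*sqrt(2)*o^2 - 60*sqrt(2)*o + 21*o + 126*sqrt(2)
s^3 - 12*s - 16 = (s - 4)*(s + 2)^2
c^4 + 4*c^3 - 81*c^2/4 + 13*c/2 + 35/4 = (c - 5/2)*(c - 1)*(c + 1/2)*(c + 7)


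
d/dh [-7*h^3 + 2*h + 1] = 2 - 21*h^2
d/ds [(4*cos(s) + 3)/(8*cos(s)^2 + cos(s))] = (32*sin(s) + 3*sin(s)/cos(s)^2 + 48*tan(s))/(8*cos(s) + 1)^2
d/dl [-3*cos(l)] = 3*sin(l)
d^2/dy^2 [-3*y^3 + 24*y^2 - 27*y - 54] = 48 - 18*y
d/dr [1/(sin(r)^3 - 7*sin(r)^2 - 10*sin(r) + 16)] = (-3*sin(r)^2 + 14*sin(r) + 10)*cos(r)/(sin(r)^3 - 7*sin(r)^2 - 10*sin(r) + 16)^2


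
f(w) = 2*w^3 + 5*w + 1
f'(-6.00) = 221.00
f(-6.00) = -461.00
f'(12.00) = 869.00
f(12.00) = 3517.00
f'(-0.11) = 5.07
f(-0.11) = 0.45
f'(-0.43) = 6.11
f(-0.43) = -1.31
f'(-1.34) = 15.77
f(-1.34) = -10.51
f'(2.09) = 31.21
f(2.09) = 29.71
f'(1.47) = 17.97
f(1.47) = 14.70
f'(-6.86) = 287.36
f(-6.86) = -678.96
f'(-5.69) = 199.26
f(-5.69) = -395.89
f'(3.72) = 88.03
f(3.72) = 122.56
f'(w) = 6*w^2 + 5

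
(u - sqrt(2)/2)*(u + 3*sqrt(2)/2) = u^2 + sqrt(2)*u - 3/2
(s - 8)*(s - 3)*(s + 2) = s^3 - 9*s^2 + 2*s + 48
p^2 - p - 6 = (p - 3)*(p + 2)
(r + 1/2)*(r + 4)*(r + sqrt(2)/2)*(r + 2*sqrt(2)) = r^4 + 5*sqrt(2)*r^3/2 + 9*r^3/2 + 4*r^2 + 45*sqrt(2)*r^2/4 + 5*sqrt(2)*r + 9*r + 4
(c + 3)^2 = c^2 + 6*c + 9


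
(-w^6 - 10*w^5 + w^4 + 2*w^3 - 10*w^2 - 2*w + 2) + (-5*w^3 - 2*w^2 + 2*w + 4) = -w^6 - 10*w^5 + w^4 - 3*w^3 - 12*w^2 + 6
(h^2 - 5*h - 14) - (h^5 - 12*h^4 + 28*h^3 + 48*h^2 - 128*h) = -h^5 + 12*h^4 - 28*h^3 - 47*h^2 + 123*h - 14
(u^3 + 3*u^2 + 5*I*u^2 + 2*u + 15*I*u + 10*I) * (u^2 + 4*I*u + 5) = u^5 + 3*u^4 + 9*I*u^4 - 13*u^3 + 27*I*u^3 - 45*u^2 + 43*I*u^2 - 30*u + 75*I*u + 50*I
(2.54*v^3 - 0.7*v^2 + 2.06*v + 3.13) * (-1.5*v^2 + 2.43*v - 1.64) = -3.81*v^5 + 7.2222*v^4 - 8.9566*v^3 + 1.4588*v^2 + 4.2275*v - 5.1332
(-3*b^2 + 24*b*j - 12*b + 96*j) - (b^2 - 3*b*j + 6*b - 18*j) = -4*b^2 + 27*b*j - 18*b + 114*j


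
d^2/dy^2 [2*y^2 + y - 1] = 4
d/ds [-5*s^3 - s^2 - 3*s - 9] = -15*s^2 - 2*s - 3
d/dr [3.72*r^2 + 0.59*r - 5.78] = 7.44*r + 0.59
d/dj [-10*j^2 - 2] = -20*j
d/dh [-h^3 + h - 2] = 1 - 3*h^2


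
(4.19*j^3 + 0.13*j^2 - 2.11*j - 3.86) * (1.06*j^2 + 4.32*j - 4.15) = 4.4414*j^5 + 18.2386*j^4 - 19.0635*j^3 - 13.7463*j^2 - 7.9187*j + 16.019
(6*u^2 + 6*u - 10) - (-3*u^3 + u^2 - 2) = 3*u^3 + 5*u^2 + 6*u - 8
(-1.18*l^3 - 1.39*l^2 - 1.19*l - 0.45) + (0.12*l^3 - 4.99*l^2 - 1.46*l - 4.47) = -1.06*l^3 - 6.38*l^2 - 2.65*l - 4.92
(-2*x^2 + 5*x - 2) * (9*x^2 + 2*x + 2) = -18*x^4 + 41*x^3 - 12*x^2 + 6*x - 4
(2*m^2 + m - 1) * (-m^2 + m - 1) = -2*m^4 + m^3 - 2*m + 1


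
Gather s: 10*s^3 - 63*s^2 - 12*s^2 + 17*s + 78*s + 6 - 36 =10*s^3 - 75*s^2 + 95*s - 30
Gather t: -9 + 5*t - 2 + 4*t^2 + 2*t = 4*t^2 + 7*t - 11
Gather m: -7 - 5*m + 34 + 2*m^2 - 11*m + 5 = 2*m^2 - 16*m + 32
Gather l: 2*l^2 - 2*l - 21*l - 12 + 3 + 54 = 2*l^2 - 23*l + 45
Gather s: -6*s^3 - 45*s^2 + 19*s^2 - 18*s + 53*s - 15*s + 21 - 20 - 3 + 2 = -6*s^3 - 26*s^2 + 20*s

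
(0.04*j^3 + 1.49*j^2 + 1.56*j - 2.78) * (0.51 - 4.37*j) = -0.1748*j^4 - 6.4909*j^3 - 6.0573*j^2 + 12.9442*j - 1.4178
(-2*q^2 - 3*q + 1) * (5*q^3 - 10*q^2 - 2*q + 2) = -10*q^5 + 5*q^4 + 39*q^3 - 8*q^2 - 8*q + 2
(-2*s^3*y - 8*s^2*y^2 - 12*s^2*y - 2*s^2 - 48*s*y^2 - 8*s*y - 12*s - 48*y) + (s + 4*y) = -2*s^3*y - 8*s^2*y^2 - 12*s^2*y - 2*s^2 - 48*s*y^2 - 8*s*y - 11*s - 44*y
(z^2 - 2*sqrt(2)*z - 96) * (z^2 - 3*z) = z^4 - 3*z^3 - 2*sqrt(2)*z^3 - 96*z^2 + 6*sqrt(2)*z^2 + 288*z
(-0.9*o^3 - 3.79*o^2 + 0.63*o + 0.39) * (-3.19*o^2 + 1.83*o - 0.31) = 2.871*o^5 + 10.4431*o^4 - 8.6664*o^3 + 1.0837*o^2 + 0.5184*o - 0.1209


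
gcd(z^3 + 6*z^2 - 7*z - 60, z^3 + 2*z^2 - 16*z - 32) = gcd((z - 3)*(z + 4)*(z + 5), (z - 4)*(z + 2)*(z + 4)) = z + 4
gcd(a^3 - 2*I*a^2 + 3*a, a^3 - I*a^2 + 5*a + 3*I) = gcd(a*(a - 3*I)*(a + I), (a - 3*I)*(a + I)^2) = a^2 - 2*I*a + 3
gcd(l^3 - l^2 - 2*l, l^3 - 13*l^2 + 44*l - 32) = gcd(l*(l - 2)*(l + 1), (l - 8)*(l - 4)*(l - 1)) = 1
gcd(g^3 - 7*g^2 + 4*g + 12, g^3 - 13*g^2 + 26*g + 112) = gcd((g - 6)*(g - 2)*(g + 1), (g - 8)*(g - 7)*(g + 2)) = 1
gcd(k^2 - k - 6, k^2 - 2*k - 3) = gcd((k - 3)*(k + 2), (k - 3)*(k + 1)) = k - 3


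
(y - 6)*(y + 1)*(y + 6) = y^3 + y^2 - 36*y - 36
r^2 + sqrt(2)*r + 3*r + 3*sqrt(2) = (r + 3)*(r + sqrt(2))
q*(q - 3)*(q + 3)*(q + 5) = q^4 + 5*q^3 - 9*q^2 - 45*q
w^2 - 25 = (w - 5)*(w + 5)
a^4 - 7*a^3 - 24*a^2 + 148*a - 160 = (a - 8)*(a - 2)^2*(a + 5)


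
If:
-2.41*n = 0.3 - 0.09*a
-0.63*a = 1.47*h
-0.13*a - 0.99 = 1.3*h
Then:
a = 2.32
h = -0.99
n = -0.04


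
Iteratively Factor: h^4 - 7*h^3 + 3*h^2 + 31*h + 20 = (h - 5)*(h^3 - 2*h^2 - 7*h - 4) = (h - 5)*(h + 1)*(h^2 - 3*h - 4) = (h - 5)*(h + 1)^2*(h - 4)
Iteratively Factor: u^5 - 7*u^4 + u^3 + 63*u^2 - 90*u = (u + 3)*(u^4 - 10*u^3 + 31*u^2 - 30*u) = (u - 3)*(u + 3)*(u^3 - 7*u^2 + 10*u) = (u - 5)*(u - 3)*(u + 3)*(u^2 - 2*u) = (u - 5)*(u - 3)*(u - 2)*(u + 3)*(u)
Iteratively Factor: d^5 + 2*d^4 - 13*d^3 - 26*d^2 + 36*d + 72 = (d + 3)*(d^4 - d^3 - 10*d^2 + 4*d + 24) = (d + 2)*(d + 3)*(d^3 - 3*d^2 - 4*d + 12) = (d - 3)*(d + 2)*(d + 3)*(d^2 - 4) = (d - 3)*(d - 2)*(d + 2)*(d + 3)*(d + 2)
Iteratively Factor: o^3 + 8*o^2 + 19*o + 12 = (o + 3)*(o^2 + 5*o + 4) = (o + 3)*(o + 4)*(o + 1)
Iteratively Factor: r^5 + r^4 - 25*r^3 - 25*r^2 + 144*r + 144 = (r + 4)*(r^4 - 3*r^3 - 13*r^2 + 27*r + 36) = (r - 4)*(r + 4)*(r^3 + r^2 - 9*r - 9) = (r - 4)*(r + 3)*(r + 4)*(r^2 - 2*r - 3) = (r - 4)*(r - 3)*(r + 3)*(r + 4)*(r + 1)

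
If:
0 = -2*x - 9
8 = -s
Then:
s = -8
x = -9/2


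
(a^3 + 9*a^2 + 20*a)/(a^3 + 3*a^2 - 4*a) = (a + 5)/(a - 1)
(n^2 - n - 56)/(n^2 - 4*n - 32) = (n + 7)/(n + 4)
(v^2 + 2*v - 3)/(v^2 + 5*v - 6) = (v + 3)/(v + 6)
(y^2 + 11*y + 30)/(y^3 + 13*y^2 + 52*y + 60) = 1/(y + 2)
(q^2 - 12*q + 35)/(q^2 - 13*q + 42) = (q - 5)/(q - 6)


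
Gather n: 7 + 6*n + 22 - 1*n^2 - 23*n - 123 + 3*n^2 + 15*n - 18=2*n^2 - 2*n - 112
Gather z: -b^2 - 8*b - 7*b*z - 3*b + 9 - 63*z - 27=-b^2 - 11*b + z*(-7*b - 63) - 18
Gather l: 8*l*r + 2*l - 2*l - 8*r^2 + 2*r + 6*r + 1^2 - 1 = 8*l*r - 8*r^2 + 8*r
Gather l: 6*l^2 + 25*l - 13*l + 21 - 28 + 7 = 6*l^2 + 12*l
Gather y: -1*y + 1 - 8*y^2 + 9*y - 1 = -8*y^2 + 8*y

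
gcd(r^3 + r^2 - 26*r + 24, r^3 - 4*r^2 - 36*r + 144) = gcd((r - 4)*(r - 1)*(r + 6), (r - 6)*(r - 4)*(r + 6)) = r^2 + 2*r - 24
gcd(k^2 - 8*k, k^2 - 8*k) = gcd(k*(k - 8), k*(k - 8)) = k^2 - 8*k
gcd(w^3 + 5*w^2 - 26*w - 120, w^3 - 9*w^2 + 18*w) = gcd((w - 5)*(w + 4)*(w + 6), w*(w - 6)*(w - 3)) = 1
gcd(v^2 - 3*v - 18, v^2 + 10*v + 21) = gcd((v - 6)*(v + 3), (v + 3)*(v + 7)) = v + 3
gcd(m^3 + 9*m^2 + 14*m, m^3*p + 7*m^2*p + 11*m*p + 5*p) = 1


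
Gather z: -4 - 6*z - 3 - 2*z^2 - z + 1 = -2*z^2 - 7*z - 6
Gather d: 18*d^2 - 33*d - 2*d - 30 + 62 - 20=18*d^2 - 35*d + 12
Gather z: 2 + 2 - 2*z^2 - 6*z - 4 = -2*z^2 - 6*z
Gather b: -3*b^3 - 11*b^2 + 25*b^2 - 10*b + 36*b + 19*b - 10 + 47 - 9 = -3*b^3 + 14*b^2 + 45*b + 28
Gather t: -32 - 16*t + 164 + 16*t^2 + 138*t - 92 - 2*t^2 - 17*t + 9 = 14*t^2 + 105*t + 49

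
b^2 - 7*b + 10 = (b - 5)*(b - 2)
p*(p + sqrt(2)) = p^2 + sqrt(2)*p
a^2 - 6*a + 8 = (a - 4)*(a - 2)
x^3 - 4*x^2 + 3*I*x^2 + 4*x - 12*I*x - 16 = (x - 4)*(x - I)*(x + 4*I)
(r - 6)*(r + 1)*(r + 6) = r^3 + r^2 - 36*r - 36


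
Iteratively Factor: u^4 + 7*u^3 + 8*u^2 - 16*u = (u + 4)*(u^3 + 3*u^2 - 4*u) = u*(u + 4)*(u^2 + 3*u - 4) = u*(u - 1)*(u + 4)*(u + 4)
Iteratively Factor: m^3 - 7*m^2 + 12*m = (m)*(m^2 - 7*m + 12) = m*(m - 4)*(m - 3)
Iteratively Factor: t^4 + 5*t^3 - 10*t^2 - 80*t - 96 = (t + 3)*(t^3 + 2*t^2 - 16*t - 32) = (t + 2)*(t + 3)*(t^2 - 16) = (t + 2)*(t + 3)*(t + 4)*(t - 4)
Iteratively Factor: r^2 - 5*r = (r - 5)*(r)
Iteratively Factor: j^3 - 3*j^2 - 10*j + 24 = (j - 2)*(j^2 - j - 12) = (j - 4)*(j - 2)*(j + 3)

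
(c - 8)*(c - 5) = c^2 - 13*c + 40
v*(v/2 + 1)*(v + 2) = v^3/2 + 2*v^2 + 2*v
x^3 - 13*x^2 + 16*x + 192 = (x - 8)^2*(x + 3)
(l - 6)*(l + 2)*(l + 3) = l^3 - l^2 - 24*l - 36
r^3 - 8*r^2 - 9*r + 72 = (r - 8)*(r - 3)*(r + 3)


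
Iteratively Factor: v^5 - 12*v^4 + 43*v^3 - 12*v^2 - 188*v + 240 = (v + 2)*(v^4 - 14*v^3 + 71*v^2 - 154*v + 120) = (v - 3)*(v + 2)*(v^3 - 11*v^2 + 38*v - 40) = (v - 5)*(v - 3)*(v + 2)*(v^2 - 6*v + 8) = (v - 5)*(v - 3)*(v - 2)*(v + 2)*(v - 4)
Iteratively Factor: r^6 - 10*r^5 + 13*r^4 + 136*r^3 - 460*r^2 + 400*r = (r + 4)*(r^5 - 14*r^4 + 69*r^3 - 140*r^2 + 100*r) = (r - 5)*(r + 4)*(r^4 - 9*r^3 + 24*r^2 - 20*r) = (r - 5)*(r - 2)*(r + 4)*(r^3 - 7*r^2 + 10*r) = r*(r - 5)*(r - 2)*(r + 4)*(r^2 - 7*r + 10) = r*(r - 5)*(r - 2)^2*(r + 4)*(r - 5)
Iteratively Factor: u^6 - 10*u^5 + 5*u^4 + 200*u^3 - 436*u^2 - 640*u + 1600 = (u - 5)*(u^5 - 5*u^4 - 20*u^3 + 100*u^2 + 64*u - 320) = (u - 5)*(u - 4)*(u^4 - u^3 - 24*u^2 + 4*u + 80) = (u - 5)*(u - 4)*(u + 2)*(u^3 - 3*u^2 - 18*u + 40) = (u - 5)*(u - 4)*(u + 2)*(u + 4)*(u^2 - 7*u + 10) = (u - 5)*(u - 4)*(u - 2)*(u + 2)*(u + 4)*(u - 5)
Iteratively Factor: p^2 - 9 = (p - 3)*(p + 3)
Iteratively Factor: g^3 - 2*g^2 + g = (g - 1)*(g^2 - g) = (g - 1)^2*(g)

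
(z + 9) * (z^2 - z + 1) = z^3 + 8*z^2 - 8*z + 9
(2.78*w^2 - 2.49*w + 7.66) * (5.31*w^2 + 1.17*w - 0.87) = 14.7618*w^4 - 9.9693*w^3 + 35.3427*w^2 + 11.1285*w - 6.6642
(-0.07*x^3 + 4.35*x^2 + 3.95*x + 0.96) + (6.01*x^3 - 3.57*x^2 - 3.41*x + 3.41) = 5.94*x^3 + 0.78*x^2 + 0.54*x + 4.37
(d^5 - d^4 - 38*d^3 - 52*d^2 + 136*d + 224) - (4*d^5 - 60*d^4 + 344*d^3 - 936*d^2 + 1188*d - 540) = -3*d^5 + 59*d^4 - 382*d^3 + 884*d^2 - 1052*d + 764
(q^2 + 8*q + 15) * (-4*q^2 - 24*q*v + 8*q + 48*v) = -4*q^4 - 24*q^3*v - 24*q^3 - 144*q^2*v + 4*q^2 + 24*q*v + 120*q + 720*v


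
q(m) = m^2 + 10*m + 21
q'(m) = 2*m + 10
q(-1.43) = 8.74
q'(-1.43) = 7.14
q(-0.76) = 13.98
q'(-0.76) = 8.48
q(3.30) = 64.89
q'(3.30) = 16.60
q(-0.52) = 16.07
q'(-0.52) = 8.96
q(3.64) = 70.65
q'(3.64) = 17.28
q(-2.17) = 4.01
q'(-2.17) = 5.66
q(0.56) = 26.91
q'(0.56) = 11.12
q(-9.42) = 15.54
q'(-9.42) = -8.84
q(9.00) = 192.00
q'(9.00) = 28.00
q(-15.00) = 96.00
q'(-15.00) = -20.00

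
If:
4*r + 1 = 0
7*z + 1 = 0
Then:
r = -1/4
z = -1/7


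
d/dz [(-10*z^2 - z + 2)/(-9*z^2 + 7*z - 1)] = (-79*z^2 + 56*z - 13)/(81*z^4 - 126*z^3 + 67*z^2 - 14*z + 1)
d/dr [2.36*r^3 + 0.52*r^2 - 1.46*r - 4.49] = 7.08*r^2 + 1.04*r - 1.46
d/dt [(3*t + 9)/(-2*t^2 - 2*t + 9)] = 3*(2*t^2 + 12*t + 15)/(4*t^4 + 8*t^3 - 32*t^2 - 36*t + 81)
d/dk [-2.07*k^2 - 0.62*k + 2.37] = -4.14*k - 0.62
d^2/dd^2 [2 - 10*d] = 0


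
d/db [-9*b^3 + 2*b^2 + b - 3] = -27*b^2 + 4*b + 1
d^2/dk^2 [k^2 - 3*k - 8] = 2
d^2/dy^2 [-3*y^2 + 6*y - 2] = -6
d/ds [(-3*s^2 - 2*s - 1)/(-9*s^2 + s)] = (-21*s^2 - 18*s + 1)/(s^2*(81*s^2 - 18*s + 1))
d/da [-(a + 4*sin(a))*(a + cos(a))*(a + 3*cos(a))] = -4*sqrt(2)*a^2*cos(a + pi/4) - 3*a^2 + 3*a*sin(2*a) - 8*sqrt(2)*a*sin(a + pi/4) - 16*a*cos(2*a) - 8*sin(2*a) - 3*cos(a) - 3*cos(2*a)/2 - 9*cos(3*a) - 3/2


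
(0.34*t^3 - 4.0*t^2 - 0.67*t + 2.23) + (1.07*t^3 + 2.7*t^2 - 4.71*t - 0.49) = 1.41*t^3 - 1.3*t^2 - 5.38*t + 1.74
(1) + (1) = 2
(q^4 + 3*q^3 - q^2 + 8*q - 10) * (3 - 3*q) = -3*q^5 - 6*q^4 + 12*q^3 - 27*q^2 + 54*q - 30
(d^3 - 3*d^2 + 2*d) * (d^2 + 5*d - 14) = d^5 + 2*d^4 - 27*d^3 + 52*d^2 - 28*d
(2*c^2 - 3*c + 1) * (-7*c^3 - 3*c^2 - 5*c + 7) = -14*c^5 + 15*c^4 - 8*c^3 + 26*c^2 - 26*c + 7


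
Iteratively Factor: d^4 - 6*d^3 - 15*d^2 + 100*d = (d - 5)*(d^3 - d^2 - 20*d) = (d - 5)^2*(d^2 + 4*d) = d*(d - 5)^2*(d + 4)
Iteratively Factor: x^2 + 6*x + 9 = (x + 3)*(x + 3)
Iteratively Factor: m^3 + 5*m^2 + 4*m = (m)*(m^2 + 5*m + 4) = m*(m + 1)*(m + 4)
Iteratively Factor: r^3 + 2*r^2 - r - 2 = (r - 1)*(r^2 + 3*r + 2) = (r - 1)*(r + 1)*(r + 2)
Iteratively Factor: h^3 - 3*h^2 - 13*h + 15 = (h + 3)*(h^2 - 6*h + 5) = (h - 1)*(h + 3)*(h - 5)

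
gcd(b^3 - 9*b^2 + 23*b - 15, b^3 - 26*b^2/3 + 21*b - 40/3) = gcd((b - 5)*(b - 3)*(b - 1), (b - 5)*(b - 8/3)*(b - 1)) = b^2 - 6*b + 5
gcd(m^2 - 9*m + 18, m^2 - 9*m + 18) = m^2 - 9*m + 18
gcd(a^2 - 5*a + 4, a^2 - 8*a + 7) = a - 1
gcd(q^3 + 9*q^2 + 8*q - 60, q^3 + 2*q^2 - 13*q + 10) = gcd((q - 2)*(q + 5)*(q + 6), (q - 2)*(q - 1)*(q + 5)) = q^2 + 3*q - 10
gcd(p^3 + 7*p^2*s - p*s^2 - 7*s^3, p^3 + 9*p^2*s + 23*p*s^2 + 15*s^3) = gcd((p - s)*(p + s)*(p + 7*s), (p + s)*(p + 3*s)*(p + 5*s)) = p + s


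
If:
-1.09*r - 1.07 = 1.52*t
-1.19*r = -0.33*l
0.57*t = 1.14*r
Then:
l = -0.93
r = -0.26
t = -0.52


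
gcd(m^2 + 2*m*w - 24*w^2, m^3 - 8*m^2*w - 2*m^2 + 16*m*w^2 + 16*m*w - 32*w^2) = -m + 4*w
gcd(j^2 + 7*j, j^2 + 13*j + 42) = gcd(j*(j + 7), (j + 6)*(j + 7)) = j + 7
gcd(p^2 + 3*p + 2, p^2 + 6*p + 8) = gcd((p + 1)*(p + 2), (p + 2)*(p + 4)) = p + 2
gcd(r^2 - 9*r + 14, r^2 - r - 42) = r - 7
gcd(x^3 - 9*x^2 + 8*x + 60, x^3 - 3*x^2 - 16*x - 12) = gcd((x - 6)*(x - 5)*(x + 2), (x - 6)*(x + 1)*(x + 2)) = x^2 - 4*x - 12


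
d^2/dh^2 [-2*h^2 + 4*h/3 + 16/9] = -4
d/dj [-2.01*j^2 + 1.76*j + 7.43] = 1.76 - 4.02*j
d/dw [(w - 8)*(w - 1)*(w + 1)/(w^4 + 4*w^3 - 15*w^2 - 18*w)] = (-w^4 + 18*w^3 - 15*w^2 - 48*w + 144)/(w^2*(w^4 + 6*w^3 - 27*w^2 - 108*w + 324))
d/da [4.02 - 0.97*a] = -0.970000000000000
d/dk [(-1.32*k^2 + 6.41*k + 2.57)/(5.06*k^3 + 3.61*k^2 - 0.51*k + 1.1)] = (6.6792*k^4 - 64.8692*k^3 - 61.4795*k^2 - 21.4594*k + 8.3617)/(25.6036*k^6 + 36.5332*k^5 + 7.8709*k^4 + 7.4498*k^3 + 8.2021*k^2 - 1.122*k + 1.21)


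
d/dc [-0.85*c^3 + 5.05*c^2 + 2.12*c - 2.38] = -2.55*c^2 + 10.1*c + 2.12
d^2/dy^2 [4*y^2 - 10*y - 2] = 8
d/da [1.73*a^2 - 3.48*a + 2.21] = 3.46*a - 3.48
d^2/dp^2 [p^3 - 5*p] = 6*p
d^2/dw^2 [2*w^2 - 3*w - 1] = 4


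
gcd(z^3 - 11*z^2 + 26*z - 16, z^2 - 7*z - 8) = z - 8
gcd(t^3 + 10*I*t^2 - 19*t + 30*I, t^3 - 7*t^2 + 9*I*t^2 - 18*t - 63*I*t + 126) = t + 6*I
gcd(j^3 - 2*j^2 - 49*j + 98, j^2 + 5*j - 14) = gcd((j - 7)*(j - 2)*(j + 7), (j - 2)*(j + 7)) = j^2 + 5*j - 14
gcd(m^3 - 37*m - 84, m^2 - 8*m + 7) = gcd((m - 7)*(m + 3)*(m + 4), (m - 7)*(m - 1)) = m - 7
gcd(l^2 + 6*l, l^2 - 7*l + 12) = 1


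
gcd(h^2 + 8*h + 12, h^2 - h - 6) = h + 2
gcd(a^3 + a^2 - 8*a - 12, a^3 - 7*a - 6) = a^2 - a - 6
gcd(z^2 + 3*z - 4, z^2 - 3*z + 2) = z - 1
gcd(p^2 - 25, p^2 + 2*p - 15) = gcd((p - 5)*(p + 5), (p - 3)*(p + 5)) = p + 5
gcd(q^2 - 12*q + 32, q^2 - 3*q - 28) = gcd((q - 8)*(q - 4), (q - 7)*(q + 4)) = 1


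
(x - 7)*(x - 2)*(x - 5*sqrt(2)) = x^3 - 9*x^2 - 5*sqrt(2)*x^2 + 14*x + 45*sqrt(2)*x - 70*sqrt(2)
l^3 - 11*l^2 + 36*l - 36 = (l - 6)*(l - 3)*(l - 2)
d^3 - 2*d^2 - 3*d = d*(d - 3)*(d + 1)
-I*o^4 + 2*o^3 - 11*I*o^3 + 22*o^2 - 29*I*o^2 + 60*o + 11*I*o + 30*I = (o + 5)*(o + 6)*(o + I)*(-I*o + 1)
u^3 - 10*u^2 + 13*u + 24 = (u - 8)*(u - 3)*(u + 1)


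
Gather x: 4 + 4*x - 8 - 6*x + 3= -2*x - 1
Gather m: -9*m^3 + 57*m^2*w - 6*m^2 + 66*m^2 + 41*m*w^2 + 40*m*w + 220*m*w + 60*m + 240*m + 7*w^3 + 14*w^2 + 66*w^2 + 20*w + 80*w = -9*m^3 + m^2*(57*w + 60) + m*(41*w^2 + 260*w + 300) + 7*w^3 + 80*w^2 + 100*w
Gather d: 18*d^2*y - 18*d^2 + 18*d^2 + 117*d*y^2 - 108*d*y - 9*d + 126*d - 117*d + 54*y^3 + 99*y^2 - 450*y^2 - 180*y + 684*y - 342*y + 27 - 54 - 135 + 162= 18*d^2*y + d*(117*y^2 - 108*y) + 54*y^3 - 351*y^2 + 162*y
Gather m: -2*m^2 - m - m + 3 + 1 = -2*m^2 - 2*m + 4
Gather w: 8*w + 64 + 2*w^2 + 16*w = 2*w^2 + 24*w + 64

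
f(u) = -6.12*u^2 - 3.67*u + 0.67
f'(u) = -12.24*u - 3.67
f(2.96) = -63.81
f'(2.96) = -39.90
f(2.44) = -44.72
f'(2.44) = -33.54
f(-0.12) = 1.02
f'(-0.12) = -2.20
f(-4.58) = -110.90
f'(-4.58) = 52.39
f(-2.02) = -16.89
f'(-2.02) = 21.05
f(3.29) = -77.65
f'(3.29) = -43.94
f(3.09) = -69.10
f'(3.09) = -41.49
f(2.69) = -53.49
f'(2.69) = -36.60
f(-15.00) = -1321.28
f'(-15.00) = 179.93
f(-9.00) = -462.02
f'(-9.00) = 106.49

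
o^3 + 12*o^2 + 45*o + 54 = (o + 3)^2*(o + 6)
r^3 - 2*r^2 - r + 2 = (r - 2)*(r - 1)*(r + 1)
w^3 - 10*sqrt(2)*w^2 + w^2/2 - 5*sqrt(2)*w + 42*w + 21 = (w + 1/2)*(w - 7*sqrt(2))*(w - 3*sqrt(2))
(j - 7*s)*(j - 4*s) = j^2 - 11*j*s + 28*s^2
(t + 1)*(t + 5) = t^2 + 6*t + 5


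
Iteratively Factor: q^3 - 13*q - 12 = (q - 4)*(q^2 + 4*q + 3) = (q - 4)*(q + 1)*(q + 3)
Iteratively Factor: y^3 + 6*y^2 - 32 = (y + 4)*(y^2 + 2*y - 8) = (y - 2)*(y + 4)*(y + 4)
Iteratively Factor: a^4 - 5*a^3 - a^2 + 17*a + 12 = (a - 3)*(a^3 - 2*a^2 - 7*a - 4) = (a - 4)*(a - 3)*(a^2 + 2*a + 1) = (a - 4)*(a - 3)*(a + 1)*(a + 1)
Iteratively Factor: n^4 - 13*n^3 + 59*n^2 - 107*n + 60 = (n - 4)*(n^3 - 9*n^2 + 23*n - 15) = (n - 5)*(n - 4)*(n^2 - 4*n + 3) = (n - 5)*(n - 4)*(n - 3)*(n - 1)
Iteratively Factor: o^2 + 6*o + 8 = (o + 4)*(o + 2)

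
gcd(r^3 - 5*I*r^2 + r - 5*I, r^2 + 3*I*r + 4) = r - I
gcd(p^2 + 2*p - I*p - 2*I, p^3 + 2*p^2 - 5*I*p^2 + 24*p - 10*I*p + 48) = p + 2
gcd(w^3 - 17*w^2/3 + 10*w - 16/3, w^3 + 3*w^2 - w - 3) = w - 1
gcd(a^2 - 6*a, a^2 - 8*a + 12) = a - 6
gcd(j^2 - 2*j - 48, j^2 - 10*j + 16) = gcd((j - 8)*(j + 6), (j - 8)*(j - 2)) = j - 8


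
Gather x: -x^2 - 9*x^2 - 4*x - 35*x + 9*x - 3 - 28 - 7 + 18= -10*x^2 - 30*x - 20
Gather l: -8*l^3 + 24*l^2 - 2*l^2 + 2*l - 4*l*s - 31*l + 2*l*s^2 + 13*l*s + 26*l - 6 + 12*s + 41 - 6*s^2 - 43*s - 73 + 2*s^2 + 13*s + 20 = -8*l^3 + 22*l^2 + l*(2*s^2 + 9*s - 3) - 4*s^2 - 18*s - 18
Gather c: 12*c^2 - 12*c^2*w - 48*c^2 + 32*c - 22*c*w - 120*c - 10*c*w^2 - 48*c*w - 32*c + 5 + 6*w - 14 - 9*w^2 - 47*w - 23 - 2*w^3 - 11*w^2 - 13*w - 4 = c^2*(-12*w - 36) + c*(-10*w^2 - 70*w - 120) - 2*w^3 - 20*w^2 - 54*w - 36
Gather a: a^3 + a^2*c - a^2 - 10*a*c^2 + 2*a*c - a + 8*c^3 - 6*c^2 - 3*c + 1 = a^3 + a^2*(c - 1) + a*(-10*c^2 + 2*c - 1) + 8*c^3 - 6*c^2 - 3*c + 1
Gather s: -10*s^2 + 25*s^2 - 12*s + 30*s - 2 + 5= 15*s^2 + 18*s + 3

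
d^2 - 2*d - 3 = (d - 3)*(d + 1)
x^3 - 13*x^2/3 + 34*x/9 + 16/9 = (x - 8/3)*(x - 2)*(x + 1/3)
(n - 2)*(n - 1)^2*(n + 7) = n^4 + 3*n^3 - 23*n^2 + 33*n - 14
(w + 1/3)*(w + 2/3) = w^2 + w + 2/9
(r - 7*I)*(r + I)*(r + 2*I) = r^3 - 4*I*r^2 + 19*r + 14*I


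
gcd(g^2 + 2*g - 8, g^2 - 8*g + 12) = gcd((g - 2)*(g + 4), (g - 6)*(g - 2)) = g - 2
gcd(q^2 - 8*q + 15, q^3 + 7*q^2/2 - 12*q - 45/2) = q - 3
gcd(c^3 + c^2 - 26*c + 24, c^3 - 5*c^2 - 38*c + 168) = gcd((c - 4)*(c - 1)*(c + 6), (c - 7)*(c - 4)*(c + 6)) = c^2 + 2*c - 24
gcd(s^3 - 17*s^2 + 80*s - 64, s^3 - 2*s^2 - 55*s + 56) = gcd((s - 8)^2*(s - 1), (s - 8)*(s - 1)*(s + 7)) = s^2 - 9*s + 8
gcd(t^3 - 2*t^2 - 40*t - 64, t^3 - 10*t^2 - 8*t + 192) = t^2 - 4*t - 32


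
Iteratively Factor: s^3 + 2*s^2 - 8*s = (s)*(s^2 + 2*s - 8) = s*(s - 2)*(s + 4)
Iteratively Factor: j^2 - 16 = (j - 4)*(j + 4)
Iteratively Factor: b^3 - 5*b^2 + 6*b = (b - 3)*(b^2 - 2*b) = b*(b - 3)*(b - 2)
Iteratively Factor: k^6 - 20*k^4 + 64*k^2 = (k + 4)*(k^5 - 4*k^4 - 4*k^3 + 16*k^2) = k*(k + 4)*(k^4 - 4*k^3 - 4*k^2 + 16*k) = k*(k + 2)*(k + 4)*(k^3 - 6*k^2 + 8*k) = k*(k - 2)*(k + 2)*(k + 4)*(k^2 - 4*k) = k*(k - 4)*(k - 2)*(k + 2)*(k + 4)*(k)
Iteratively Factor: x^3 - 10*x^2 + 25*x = (x)*(x^2 - 10*x + 25) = x*(x - 5)*(x - 5)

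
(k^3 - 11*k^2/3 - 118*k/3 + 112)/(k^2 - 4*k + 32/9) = 3*(k^2 - k - 42)/(3*k - 4)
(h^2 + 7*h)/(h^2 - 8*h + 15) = h*(h + 7)/(h^2 - 8*h + 15)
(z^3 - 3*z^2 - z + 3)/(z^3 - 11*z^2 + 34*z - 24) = (z^2 - 2*z - 3)/(z^2 - 10*z + 24)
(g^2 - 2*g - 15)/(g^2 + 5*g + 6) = (g - 5)/(g + 2)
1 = 1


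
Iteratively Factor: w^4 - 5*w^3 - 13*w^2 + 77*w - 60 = (w - 1)*(w^3 - 4*w^2 - 17*w + 60) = (w - 5)*(w - 1)*(w^2 + w - 12) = (w - 5)*(w - 3)*(w - 1)*(w + 4)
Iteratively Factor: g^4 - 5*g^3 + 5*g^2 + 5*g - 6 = (g - 1)*(g^3 - 4*g^2 + g + 6) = (g - 2)*(g - 1)*(g^2 - 2*g - 3) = (g - 2)*(g - 1)*(g + 1)*(g - 3)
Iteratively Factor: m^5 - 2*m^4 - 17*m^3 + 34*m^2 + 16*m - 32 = (m + 1)*(m^4 - 3*m^3 - 14*m^2 + 48*m - 32) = (m - 2)*(m + 1)*(m^3 - m^2 - 16*m + 16) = (m - 2)*(m + 1)*(m + 4)*(m^2 - 5*m + 4) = (m - 4)*(m - 2)*(m + 1)*(m + 4)*(m - 1)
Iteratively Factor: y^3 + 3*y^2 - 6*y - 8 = (y + 1)*(y^2 + 2*y - 8) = (y + 1)*(y + 4)*(y - 2)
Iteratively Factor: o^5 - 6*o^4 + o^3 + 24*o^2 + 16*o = (o - 4)*(o^4 - 2*o^3 - 7*o^2 - 4*o) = (o - 4)*(o + 1)*(o^3 - 3*o^2 - 4*o) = (o - 4)^2*(o + 1)*(o^2 + o) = o*(o - 4)^2*(o + 1)*(o + 1)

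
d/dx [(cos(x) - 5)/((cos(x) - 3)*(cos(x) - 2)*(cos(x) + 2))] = 2*(cos(x)^3 - 9*cos(x)^2 + 15*cos(x) + 4)*sin(x)/((cos(x) - 3)^2*(cos(x) - 2)^2*(cos(x) + 2)^2)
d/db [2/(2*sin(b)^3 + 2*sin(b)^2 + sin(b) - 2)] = 2*(-4*sin(b) + 3*cos(2*b) - 4)*cos(b)/(2*sin(b)^3 + 2*sin(b)^2 + sin(b) - 2)^2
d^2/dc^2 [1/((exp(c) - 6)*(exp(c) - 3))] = (4*exp(3*c) - 27*exp(2*c) + 9*exp(c) + 162)*exp(c)/(exp(6*c) - 27*exp(5*c) + 297*exp(4*c) - 1701*exp(3*c) + 5346*exp(2*c) - 8748*exp(c) + 5832)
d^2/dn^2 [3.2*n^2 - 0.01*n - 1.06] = 6.40000000000000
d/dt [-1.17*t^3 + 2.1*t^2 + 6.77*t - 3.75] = -3.51*t^2 + 4.2*t + 6.77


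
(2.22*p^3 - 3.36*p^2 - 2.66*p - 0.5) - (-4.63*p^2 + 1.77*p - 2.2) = 2.22*p^3 + 1.27*p^2 - 4.43*p + 1.7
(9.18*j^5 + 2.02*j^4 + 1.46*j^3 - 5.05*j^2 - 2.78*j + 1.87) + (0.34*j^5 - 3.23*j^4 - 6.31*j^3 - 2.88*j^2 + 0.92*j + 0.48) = 9.52*j^5 - 1.21*j^4 - 4.85*j^3 - 7.93*j^2 - 1.86*j + 2.35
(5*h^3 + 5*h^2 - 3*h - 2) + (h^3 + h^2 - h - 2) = 6*h^3 + 6*h^2 - 4*h - 4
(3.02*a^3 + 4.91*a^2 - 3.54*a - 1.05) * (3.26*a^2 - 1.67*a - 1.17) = 9.8452*a^5 + 10.9632*a^4 - 23.2735*a^3 - 3.2559*a^2 + 5.8953*a + 1.2285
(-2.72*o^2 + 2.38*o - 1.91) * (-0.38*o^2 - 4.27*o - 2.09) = 1.0336*o^4 + 10.71*o^3 - 3.752*o^2 + 3.1815*o + 3.9919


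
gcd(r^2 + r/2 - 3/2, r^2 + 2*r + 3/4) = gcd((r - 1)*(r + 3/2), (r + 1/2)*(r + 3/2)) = r + 3/2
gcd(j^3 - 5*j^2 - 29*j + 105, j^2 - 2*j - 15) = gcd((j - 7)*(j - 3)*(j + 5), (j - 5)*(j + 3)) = 1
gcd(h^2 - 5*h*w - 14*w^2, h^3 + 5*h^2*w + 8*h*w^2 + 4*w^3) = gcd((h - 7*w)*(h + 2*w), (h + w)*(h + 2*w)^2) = h + 2*w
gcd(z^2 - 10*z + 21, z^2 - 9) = z - 3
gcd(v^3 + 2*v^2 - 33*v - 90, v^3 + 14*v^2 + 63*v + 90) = v^2 + 8*v + 15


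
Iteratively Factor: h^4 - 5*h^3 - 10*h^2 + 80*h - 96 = (h - 2)*(h^3 - 3*h^2 - 16*h + 48) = (h - 3)*(h - 2)*(h^2 - 16) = (h - 4)*(h - 3)*(h - 2)*(h + 4)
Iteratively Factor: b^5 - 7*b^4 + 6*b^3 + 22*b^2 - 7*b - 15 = (b - 1)*(b^4 - 6*b^3 + 22*b + 15) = (b - 1)*(b + 1)*(b^3 - 7*b^2 + 7*b + 15) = (b - 3)*(b - 1)*(b + 1)*(b^2 - 4*b - 5) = (b - 3)*(b - 1)*(b + 1)^2*(b - 5)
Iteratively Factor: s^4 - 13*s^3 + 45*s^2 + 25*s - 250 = (s + 2)*(s^3 - 15*s^2 + 75*s - 125) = (s - 5)*(s + 2)*(s^2 - 10*s + 25) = (s - 5)^2*(s + 2)*(s - 5)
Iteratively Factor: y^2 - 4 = (y + 2)*(y - 2)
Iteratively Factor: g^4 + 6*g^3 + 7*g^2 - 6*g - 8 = (g - 1)*(g^3 + 7*g^2 + 14*g + 8) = (g - 1)*(g + 1)*(g^2 + 6*g + 8) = (g - 1)*(g + 1)*(g + 2)*(g + 4)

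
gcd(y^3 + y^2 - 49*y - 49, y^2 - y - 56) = y + 7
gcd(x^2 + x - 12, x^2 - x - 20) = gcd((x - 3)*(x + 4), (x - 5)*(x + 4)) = x + 4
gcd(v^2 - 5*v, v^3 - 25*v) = v^2 - 5*v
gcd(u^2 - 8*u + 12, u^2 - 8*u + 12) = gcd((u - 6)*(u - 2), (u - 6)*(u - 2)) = u^2 - 8*u + 12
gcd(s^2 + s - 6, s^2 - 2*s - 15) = s + 3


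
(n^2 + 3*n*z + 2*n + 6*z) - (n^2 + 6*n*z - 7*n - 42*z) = -3*n*z + 9*n + 48*z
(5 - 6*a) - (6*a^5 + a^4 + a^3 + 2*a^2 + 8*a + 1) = -6*a^5 - a^4 - a^3 - 2*a^2 - 14*a + 4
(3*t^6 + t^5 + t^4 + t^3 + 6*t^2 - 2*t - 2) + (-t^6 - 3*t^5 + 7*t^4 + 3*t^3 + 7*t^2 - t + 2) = 2*t^6 - 2*t^5 + 8*t^4 + 4*t^3 + 13*t^2 - 3*t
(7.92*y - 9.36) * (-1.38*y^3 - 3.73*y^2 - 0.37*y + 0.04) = -10.9296*y^4 - 16.6248*y^3 + 31.9824*y^2 + 3.78*y - 0.3744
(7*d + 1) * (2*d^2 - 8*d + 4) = 14*d^3 - 54*d^2 + 20*d + 4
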